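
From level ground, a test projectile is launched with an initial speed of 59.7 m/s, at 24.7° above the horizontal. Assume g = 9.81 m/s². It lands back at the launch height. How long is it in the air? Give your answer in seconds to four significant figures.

5.086 s

Resolve: vₓ = 59.70 cos 24.7° = 54.24 m/s and v_y0 = 59.70 sin 24.7° = 24.95 m/s.
Landing at launch height ⇒ T = 2 v_y0 / g = 2 × 24.95 / 9.81 = 5.086 s.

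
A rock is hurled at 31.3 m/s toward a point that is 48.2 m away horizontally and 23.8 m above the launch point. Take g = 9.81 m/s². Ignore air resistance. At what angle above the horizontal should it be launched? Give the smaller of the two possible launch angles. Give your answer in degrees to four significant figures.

Trajectory: y = x tanθ − g x² (1 + tan²θ)/(2v₀²). With x = 48.2, y = 23.8, v₀ = 31.3, g = 9.81:
11.63 tan²θ − 48.2 tanθ + (35.43) = 0.
tanθ = [48.2 ± √(48.2² − 4 × 11.63 × (35.43))] / (2 × 11.63) = (48.2 ± 25.98) / 23.26, giving tanθ = 0.9554 or 3.188.
θ = 43.69° or 72.59°; the smaller is 43.69°.

43.69°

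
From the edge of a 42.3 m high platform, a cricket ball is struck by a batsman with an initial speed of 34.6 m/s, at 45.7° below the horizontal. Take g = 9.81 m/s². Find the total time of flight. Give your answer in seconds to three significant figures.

1.35 s

Components: vₓ = 34.60 cos 45.7° = 24.17 m/s, v_y0 = −24.76 m/s (downward).
The projectile lands when y = 42.3 + (−24.76) t − ½·9.81·t² = 0. Positive root: t = (−24.76 + √(24.76² + 2·9.81·42.3)) / 9.81 = (−24.76 + 37.99) / 9.81 = 1.348 s.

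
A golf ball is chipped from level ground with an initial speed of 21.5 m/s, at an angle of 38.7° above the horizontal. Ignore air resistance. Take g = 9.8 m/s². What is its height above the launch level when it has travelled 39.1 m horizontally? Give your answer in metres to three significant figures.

4.72 m

Components: vₓ = 21.50 cos 38.7° = 16.78 m/s, v_y0 = 21.50 sin 38.7° = 13.44 m/s.
x = vₓ t ⇒ t = 39.1/16.78 = 2.330 s.
Height: y = v_y0 t − ½ g t² = 13.44 × 2.330 − 4.900 × 2.330² = 31.33 − 26.61 = 4.717 m.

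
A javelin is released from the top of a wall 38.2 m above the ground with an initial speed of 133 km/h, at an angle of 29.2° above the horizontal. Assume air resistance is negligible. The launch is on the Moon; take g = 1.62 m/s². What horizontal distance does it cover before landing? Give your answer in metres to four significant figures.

Convert: 133 km/h = 133/3.6 = 36.94 m/s.
vₓ = 36.94 cos 29.2° = 32.25 m/s; v_y0 = 36.94 sin 29.2° = 18.02 m/s.
The projectile lands when y = 38.2 + (18.02) t − ½·1.62·t² = 0. Positive root: t = (18.02 + √(18.02² + 2·1.62·38.2)) / 1.62 = (18.02 + 21.18) / 1.62 = 24.20 s.
Horizontal distance: R = vₓ t = 32.25 × 24.20 = 780.4 m.

780.4 m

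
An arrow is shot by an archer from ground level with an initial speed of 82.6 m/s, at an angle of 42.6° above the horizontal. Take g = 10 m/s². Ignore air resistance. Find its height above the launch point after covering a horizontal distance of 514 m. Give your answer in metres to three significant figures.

Resolve: vₓ = 82.60 cos 42.6° = 60.80 m/s and v_y0 = 82.60 sin 42.6° = 55.91 m/s.
At x = 514 m, t = x/vₓ = 514/60.80 = 8.454 s.
Height: y = v_y0 t − ½ g t² = 55.91 × 8.454 − 5.000 × 8.454² = 472.6 − 357.3 = 115.3 m.

115 m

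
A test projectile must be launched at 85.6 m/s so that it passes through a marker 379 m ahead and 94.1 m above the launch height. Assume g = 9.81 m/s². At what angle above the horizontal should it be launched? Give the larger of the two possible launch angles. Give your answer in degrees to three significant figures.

Trajectory: y = x tanθ − g x² (1 + tan²θ)/(2v₀²). With x = 379, y = 94.1, v₀ = 85.6, g = 9.81:
96.15 tan²θ − 379 tanθ + (190.3) = 0.
tanθ = [379 ± √(379² − 4 × 96.15 × (190.3))] / (2 × 96.15) = (379 ± 265.5) / 192.3, giving tanθ = 0.5904 or 3.351.
θ = 30.56° or 73.38°; the larger is 73.38°.

73.4°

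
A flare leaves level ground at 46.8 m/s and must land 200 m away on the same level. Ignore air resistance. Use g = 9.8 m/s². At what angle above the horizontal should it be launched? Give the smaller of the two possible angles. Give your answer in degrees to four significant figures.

31.75°

From R = (v₀²/g) sin 2θ: sin 2θ = 9.80 × 200 / 2190.2 = 0.8949.
2θ = 63.49° or 180° − 63.49° = 116.5°, so θ = 31.75° or 58.25°.
The smaller angle is 31.75°.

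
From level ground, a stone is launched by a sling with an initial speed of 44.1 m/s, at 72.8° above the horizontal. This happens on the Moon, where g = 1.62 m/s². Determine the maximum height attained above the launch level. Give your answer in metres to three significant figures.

Components: vₓ = 44.10 cos 72.8° = 13.04 m/s, v_y0 = 44.10 sin 72.8° = 42.13 m/s.
Maximum height: H = v_y0² / (2g) = 42.13² / (2 × 1.62) = 547.8 m.

548 m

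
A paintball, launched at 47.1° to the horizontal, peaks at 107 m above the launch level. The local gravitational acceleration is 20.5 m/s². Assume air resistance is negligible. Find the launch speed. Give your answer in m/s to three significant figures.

90.4 m/s

At the peak v_y = 0, so v_y0 = √(2gH) = √(2 × 20.5 × 107) = 66.23 m/s.
v_y0 = v₀ sin θ ⇒ v₀ = 66.23 / sin 47.1° = 90.42 m/s.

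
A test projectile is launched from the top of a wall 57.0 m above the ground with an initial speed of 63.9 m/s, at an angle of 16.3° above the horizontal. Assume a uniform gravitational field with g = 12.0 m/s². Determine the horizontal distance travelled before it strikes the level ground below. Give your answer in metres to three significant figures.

vₓ = 63.90 cos 16.3° = 61.33 m/s; v_y0 = 63.90 sin 16.3° = 17.93 m/s.
Vertical motion (up positive, ground at y = 0): 6.000 t² − (17.93) t − 57.0 = 0, so t = (17.93 + √(17.93² + 2·12.0·57.0)) / 12.0 = (17.93 + 41.11) / 12.0 = 4.920 s.
Horizontal distance: R = vₓ t = 61.33 × 4.920 = 301.8 m.

302 m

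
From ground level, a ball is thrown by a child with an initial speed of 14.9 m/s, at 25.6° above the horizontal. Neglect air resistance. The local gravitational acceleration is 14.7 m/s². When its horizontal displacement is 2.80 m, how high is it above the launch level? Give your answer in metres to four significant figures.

1.022 m

Horizontal component vₓ = 14.90 cos 25.6° = 13.44 m/s; vertical v_y0 = 14.90 sin 25.6° = 6.438 m/s.
x = vₓ t ⇒ t = 2.80/13.44 = 0.2084 s.
Height: y = v_y0 t − ½ g t² = 6.438 × 0.2084 − 7.350 × 0.2084² = 1.342 − 0.3191 = 1.022 m.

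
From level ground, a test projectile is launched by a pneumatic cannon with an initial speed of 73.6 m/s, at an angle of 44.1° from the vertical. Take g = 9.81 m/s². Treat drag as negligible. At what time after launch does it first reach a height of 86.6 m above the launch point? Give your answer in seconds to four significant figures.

2.015 s

Components: vₓ = 73.60 sin 44.1° = 51.22 m/s, v_y0 = 73.60 cos 44.1° = 52.85 m/s.
Height y(t) = 52.85 t − 4.905 t² = 86.6 gives 4.905 t² − 52.85 t + 86.6 = 0.
Quadratic formula: t = (52.85 ± √1094.5) / 9.81 = (52.85 ± 33.08) / 9.81 → t = 2.015 s or 8.760 s.
The first (ascending) time is 2.015 s.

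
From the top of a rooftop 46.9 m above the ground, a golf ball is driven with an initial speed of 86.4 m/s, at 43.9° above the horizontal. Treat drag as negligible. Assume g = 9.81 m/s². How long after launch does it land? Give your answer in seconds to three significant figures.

Resolve: vₓ = 86.40 cos 43.9° = 62.26 m/s and v_y0 = 86.40 sin 43.9° = 59.91 m/s.
Vertical motion (up positive, ground at y = 0): 4.905 t² − (59.91) t − 46.9 = 0, so t = (59.91 + √(59.91² + 2·9.81·46.9)) / 9.81 = (59.91 + 67.15) / 9.81 = 12.95 s.

13.0 s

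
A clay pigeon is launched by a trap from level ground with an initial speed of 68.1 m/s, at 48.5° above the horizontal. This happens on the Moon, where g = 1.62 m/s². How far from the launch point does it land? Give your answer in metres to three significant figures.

2840 m

Resolve: vₓ = 68.10 cos 48.5° = 45.12 m/s and v_y0 = 68.10 sin 48.5° = 51.00 m/s.
Time aloft: T = 2 v_y0 / g = 2 × 51.00 / 1.62 = 62.97 s.
Horizontal distance R = vₓ T = 45.12 × 62.97 = 2841 m.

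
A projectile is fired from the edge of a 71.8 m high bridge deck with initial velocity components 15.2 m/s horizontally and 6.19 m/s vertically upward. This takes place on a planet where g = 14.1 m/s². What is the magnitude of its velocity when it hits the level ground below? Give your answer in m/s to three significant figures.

47.9 m/s

With up positive and y = 0 at the ground: y(t) = 71.8 + (6.190) t − 7.050 t². Setting y = 0 and taking the positive root: t = [6.190 + √(6.190² + 2·14.1·71.8)] / 14.1 = (6.190 + 45.42) / 14.1 = 3.660 s.
Vertical velocity at impact: v_y = v_y0 − g t = 6.190 − 14.1 × 3.660 = −45.42 m/s.
Speed: |v| = √(vₓ² + v_y²) = √(15.20² + 45.42²) = 47.90 m/s.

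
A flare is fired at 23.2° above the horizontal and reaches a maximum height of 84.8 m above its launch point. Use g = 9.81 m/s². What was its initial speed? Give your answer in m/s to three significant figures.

At the peak v_y = 0, so v_y0 = √(2gH) = √(2 × 9.81 × 84.8) = 40.79 m/s.
v_y0 = v₀ sin θ ⇒ v₀ = 40.79 / sin 23.2° = 103.5 m/s.

104 m/s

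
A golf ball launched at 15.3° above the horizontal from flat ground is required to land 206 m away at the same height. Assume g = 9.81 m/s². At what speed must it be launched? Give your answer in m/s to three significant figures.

63.0 m/s

On level ground R = v₀² sin 2θ / g ⇒ v₀ = √(gR / sin 2θ).
v₀ = √(9.81 × 206 / sin 30.60°) = √(2021 / 0.5090) = √3969.9 = 63.01 m/s.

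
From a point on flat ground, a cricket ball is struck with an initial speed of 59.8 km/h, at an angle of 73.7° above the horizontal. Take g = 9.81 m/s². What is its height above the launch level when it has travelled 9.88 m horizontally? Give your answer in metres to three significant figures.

Convert: 59.8 km/h = 59.8/3.6 = 16.61 m/s.
Components: vₓ = 16.61 cos 73.7° = 4.662 m/s, v_y0 = 16.61 sin 73.7° = 15.94 m/s.
At x = 9.88 m, t = x/vₓ = 9.88/4.662 = 2.119 s.
Height: y = v_y0 t − ½ g t² = 15.94 × 2.119 − 4.905 × 2.119² = 33.79 − 22.03 = 11.76 m.

11.8 m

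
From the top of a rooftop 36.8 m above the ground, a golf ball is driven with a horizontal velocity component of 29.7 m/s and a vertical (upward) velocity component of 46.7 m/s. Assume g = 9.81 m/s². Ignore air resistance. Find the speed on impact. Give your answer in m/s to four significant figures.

With up positive and y = 0 at the ground: y(t) = 36.8 + (46.70) t − 4.905 t². Setting y = 0 and taking the positive root: t = [46.70 + √(46.70² + 2·9.81·36.8)] / 9.81 = (46.70 + 53.88) / 9.81 = 10.25 s.
Vertical velocity at impact: v_y = v_y0 − g t = 46.70 − 9.81 × 10.25 = −53.88 m/s.
Speed: |v| = √(vₓ² + v_y²) = √(29.70² + 53.88²) = 61.52 m/s.

61.52 m/s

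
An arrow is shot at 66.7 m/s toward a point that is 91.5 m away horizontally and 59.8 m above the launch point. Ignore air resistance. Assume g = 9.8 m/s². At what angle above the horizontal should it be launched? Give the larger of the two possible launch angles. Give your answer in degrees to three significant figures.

Trajectory: y = x tanθ − g x² (1 + tan²θ)/(2v₀²). With x = 91.5, y = 59.8, v₀ = 66.7, g = 9.80:
9.221 tan²θ − 91.5 tanθ + (69.02) = 0.
tanθ = [91.5 ± √(91.5² − 4 × 9.221 × (69.02))] / (2 × 9.221) = (91.5 ± 76.33) / 18.44, giving tanθ = 0.8225 or 9.100.
θ = 39.44° or 83.73°; the larger is 83.73°.

83.7°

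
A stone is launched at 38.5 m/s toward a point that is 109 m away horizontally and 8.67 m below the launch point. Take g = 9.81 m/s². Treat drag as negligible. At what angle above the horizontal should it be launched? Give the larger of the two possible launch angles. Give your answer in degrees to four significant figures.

Trajectory: y = x tanθ − g x² (1 + tan²θ)/(2v₀²). With x = 109, y = −8.67, v₀ = 38.5, g = 9.81:
39.32 tan²θ − 109 tanθ + (30.65) = 0.
tanθ = [109 ± √(109² − 4 × 39.32 × (30.65))] / (2 × 39.32) = (109 ± 84.03) / 78.63, giving tanθ = 0.3175 or 2.455.
θ = 17.62° or 67.84°; the larger is 67.84°.

67.84°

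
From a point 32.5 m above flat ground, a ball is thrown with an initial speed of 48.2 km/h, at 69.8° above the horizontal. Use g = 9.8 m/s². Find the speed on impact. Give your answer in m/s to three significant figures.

Convert: 48.2 km/h = 48.2/3.6 = 13.39 m/s.
Resolve: vₓ = 13.39 cos 69.8° = 4.623 m/s and v_y0 = 13.39 sin 69.8° = 12.57 m/s.
Vertical motion (up positive, ground at y = 0): 4.900 t² − (12.57) t − 32.5 = 0, so t = (12.57 + √(12.57² + 2·9.80·32.5)) / 9.80 = (12.57 + 28.19) / 9.80 = 4.159 s.
Vertical velocity at impact: v_y = v_y0 − g t = 12.57 − 9.80 × 4.159 = −28.19 m/s.
Speed: |v| = √(vₓ² + v_y²) = √(4.623² + 28.19²) = 28.57 m/s.

28.6 m/s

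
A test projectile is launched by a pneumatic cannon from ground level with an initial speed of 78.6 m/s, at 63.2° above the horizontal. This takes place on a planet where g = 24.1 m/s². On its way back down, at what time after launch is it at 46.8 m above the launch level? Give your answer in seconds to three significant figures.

5.05 s

Horizontal component vₓ = 78.60 cos 63.2° = 35.44 m/s; vertical v_y0 = 78.60 sin 63.2° = 70.16 m/s.
Set y = v_y0 t − ½ g t² = 46.8: 12.05 t² − 70.16 t + 46.8 = 0.
t = [70.16 ± √(70.16² − 2·24.1·46.8)] / 24.1 = (70.16 ± 51.64) / 24.1, so t = 0.7685 s or t = 5.054 s.
The descending-branch root is 5.054 s.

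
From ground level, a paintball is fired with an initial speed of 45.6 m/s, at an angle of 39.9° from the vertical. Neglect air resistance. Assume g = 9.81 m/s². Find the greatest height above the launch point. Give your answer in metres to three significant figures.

62.4 m

Horizontal component vₓ = 45.60 sin 39.9° = 29.25 m/s; vertical v_y0 = 45.60 cos 39.9° = 34.98 m/s.
At the apex v_y = 0, so H = v_y0²/(2g) = 34.98²/19.62 = 62.37 m.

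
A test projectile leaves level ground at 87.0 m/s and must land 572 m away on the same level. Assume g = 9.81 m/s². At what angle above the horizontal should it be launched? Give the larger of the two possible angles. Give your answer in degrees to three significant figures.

Level-ground range R = v₀² sin(2θ)/g ⇒ sin(2θ) = gR/v₀² = 9.81 × 572 / 87.0² = 0.7414.
2θ = 47.85° or 180° − 47.85° = 132.2°, so θ = 23.92° or 66.08°.
The larger angle is 66.08°.

66.1°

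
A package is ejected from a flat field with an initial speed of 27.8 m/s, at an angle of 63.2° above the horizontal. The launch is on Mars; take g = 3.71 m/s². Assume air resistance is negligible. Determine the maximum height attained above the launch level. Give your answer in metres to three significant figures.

83.0 m

Resolve: vₓ = 27.80 cos 63.2° = 12.53 m/s and v_y0 = 27.80 sin 63.2° = 24.81 m/s.
Peak height H = v_y0² / (2g) = 615.73 / 7.420 = 82.98 m.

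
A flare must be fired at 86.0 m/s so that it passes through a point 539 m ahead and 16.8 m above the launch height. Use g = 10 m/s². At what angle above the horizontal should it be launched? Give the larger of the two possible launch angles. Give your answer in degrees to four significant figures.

66.18°

Trajectory: y = x tanθ − g x² (1 + tan²θ)/(2v₀²). With x = 539, y = 16.8, v₀ = 86.0, g = 10.0:
196.4 tan²θ − 539 tanθ + (213.2) = 0.
tanθ = [539 ± √(539² − 4 × 196.4 × (213.2))] / (2 × 196.4) = (539 ± 350.7) / 392.8, giving tanθ = 0.4792 or 2.265.
θ = 25.61° or 66.18°; the larger is 66.18°.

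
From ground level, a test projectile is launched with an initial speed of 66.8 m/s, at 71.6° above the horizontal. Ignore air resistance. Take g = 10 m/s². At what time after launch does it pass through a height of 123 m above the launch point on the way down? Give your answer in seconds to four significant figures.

Components: vₓ = 66.80 cos 71.6° = 21.09 m/s, v_y0 = 66.80 sin 71.6° = 63.38 m/s.
Set y = v_y0 t − ½ g t² = 123: 5.000 t² − 63.38 t + 123 = 0.
t = [63.38 ± √(63.38² − 2·10.0·123)] / 10.0 = (63.38 ± 39.47) / 10.0, so t = 2.392 s or t = 10.29 s.
The descending-branch root is 10.29 s.

10.29 s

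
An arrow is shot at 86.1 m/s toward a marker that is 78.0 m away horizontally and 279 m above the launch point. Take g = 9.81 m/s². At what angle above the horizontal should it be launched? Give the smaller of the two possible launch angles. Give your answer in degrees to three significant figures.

Trajectory: y = x tanθ − g x² (1 + tan²θ)/(2v₀²). With x = 78.0, y = 279, v₀ = 86.1, g = 9.81:
4.026 tan²θ − 78.0 tanθ + (283.0) = 0.
tanθ = [78.0 ± √(78.0² − 4 × 4.026 × (283.0))] / (2 × 4.026) = (78.0 ± 39.07) / 8.051, giving tanθ = 4.835 or 14.54.
θ = 78.31° or 86.07°; the smaller is 78.31°.

78.3°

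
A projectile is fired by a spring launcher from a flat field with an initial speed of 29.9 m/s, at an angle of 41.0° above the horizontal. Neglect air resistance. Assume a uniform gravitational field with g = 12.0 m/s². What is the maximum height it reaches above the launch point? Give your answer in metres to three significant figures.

16.0 m

vₓ = 29.90 cos 41.0° = 22.57 m/s; v_y0 = 29.90 sin 41.0° = 19.62 m/s.
At the apex v_y = 0, so H = v_y0²/(2g) = 19.62²/24.00 = 16.03 m.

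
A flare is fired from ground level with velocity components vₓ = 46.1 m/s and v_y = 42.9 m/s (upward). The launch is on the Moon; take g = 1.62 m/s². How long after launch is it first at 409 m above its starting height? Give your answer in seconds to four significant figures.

Require v_y0 t − ½ g t² = 409, i.e. 0.8100 t² − 42.90 t + 409 = 0.
t = [42.90 ± √(42.90² − 2·1.62·409)] / 1.62 = (42.90 ± 22.70) / 1.62, so t = 12.47 s or t = 40.49 s.
The first (ascending) time is 12.47 s.

12.47 s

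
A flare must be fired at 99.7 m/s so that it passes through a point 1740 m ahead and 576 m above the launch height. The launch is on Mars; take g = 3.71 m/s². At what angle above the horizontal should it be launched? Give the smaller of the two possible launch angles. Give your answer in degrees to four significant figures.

43.44°

Trajectory: y = x tanθ − g x² (1 + tan²θ)/(2v₀²). With x = 1740, y = 576, v₀ = 99.7, g = 3.71:
565.0 tan²θ − 1740 tanθ + (1141) = 0.
tanθ = [1740 ± √(1740² − 4 × 565.0 × (1141))] / (2 × 565.0) = (1740 ± 670.0) / 1130, giving tanθ = 0.9469 or 2.133.
θ = 43.44° or 64.88°; the smaller is 43.44°.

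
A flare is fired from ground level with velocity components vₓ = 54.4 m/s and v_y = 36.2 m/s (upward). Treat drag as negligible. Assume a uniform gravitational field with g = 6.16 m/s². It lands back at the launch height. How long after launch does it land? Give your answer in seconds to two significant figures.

Time of flight on level ground: T = 2 v_y0 / g = 2 × 36.20 / 6.16 = 11.75 s.

12 s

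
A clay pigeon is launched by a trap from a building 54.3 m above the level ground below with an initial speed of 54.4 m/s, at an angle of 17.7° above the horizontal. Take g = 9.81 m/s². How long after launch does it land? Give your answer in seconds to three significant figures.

Horizontal component vₓ = 54.40 cos 17.7° = 51.82 m/s; vertical v_y0 = 54.40 sin 17.7° = 16.54 m/s.
With up positive and y = 0 at the ground: y(t) = 54.3 + (16.54) t − 4.905 t². Setting y = 0 and taking the positive root: t = [16.54 + √(16.54² + 2·9.81·54.3)] / 9.81 = (16.54 + 36.59) / 9.81 = 5.416 s.

5.42 s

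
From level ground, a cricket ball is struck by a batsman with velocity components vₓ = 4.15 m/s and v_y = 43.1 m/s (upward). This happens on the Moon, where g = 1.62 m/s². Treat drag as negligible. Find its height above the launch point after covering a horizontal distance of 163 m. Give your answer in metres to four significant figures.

At x = 163 m, t = x/vₓ = 163/4.150 = 39.28 s.
Height: y = v_y0 t − ½ g t² = 43.10 × 39.28 − 0.8100 × 39.28² = 1693 − 1250 = 443.3 m.

443.3 m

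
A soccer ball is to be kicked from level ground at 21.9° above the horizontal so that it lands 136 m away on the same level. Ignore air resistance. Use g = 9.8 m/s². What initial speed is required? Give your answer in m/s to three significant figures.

43.9 m/s

From R = (v₀² / g) sin 2θ: v₀ = √(gR / sin 2θ).
v₀ = √(9.80 × 136 / sin 43.80°) = √(1333 / 0.6921) = √1925.6 = 43.88 m/s.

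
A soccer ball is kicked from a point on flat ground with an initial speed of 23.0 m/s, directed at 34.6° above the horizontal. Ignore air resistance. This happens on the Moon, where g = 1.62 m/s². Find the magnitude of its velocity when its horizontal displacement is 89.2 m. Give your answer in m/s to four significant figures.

vₓ = 23.00 cos 34.6° = 18.93 m/s; v_y0 = 23.00 sin 34.6° = 13.06 m/s.
Time to reach x = 89.2 m: t = x/vₓ = 89.2/18.93 = 4.712 s.
Vertical velocity there: v_y = v_y0 − g t = 13.06 − 1.62 × 4.712 = 5.428 m/s.
Speed: √(vₓ² + v_y²) = √(18.93² + 5.428²) = 19.69 m/s.

19.69 m/s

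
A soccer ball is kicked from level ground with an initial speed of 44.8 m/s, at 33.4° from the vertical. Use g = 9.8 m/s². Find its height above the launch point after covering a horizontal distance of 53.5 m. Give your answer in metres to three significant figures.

58.1 m

Resolve: vₓ = 44.80 sin 33.4° = 24.66 m/s and v_y0 = 44.80 cos 33.4° = 37.40 m/s.
Time to reach x = 53.5 m: t = x/vₓ = 53.5/24.66 = 2.169 s.
Height: y = v_y0 t − ½ g t² = 37.40 × 2.169 − 4.900 × 2.169² = 81.14 − 23.06 = 58.08 m.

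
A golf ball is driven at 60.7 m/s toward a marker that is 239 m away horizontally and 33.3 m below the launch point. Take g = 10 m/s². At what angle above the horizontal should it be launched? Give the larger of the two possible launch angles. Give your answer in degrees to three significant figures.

70.9°

Trajectory: y = x tanθ − g x² (1 + tan²θ)/(2v₀²). With x = 239, y = −33.3, v₀ = 60.7, g = 10.0:
77.52 tan²θ − 239 tanθ + (44.22) = 0.
tanθ = [239 ± √(239² − 4 × 77.52 × (44.22))] / (2 × 77.52) = (239 ± 208.4) / 155.0, giving tanθ = 0.1977 or 2.886.
θ = 11.18° or 70.89°; the larger is 70.89°.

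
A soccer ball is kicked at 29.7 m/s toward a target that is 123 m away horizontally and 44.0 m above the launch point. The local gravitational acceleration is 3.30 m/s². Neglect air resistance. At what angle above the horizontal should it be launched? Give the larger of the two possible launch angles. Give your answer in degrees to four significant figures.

Trajectory: y = x tanθ − g x² (1 + tan²θ)/(2v₀²). With x = 123, y = 44.0, v₀ = 29.7, g = 3.30:
28.30 tan²θ − 123 tanθ + (72.30) = 0.
tanθ = [123 ± √(123² − 4 × 28.30 × (72.30))] / (2 × 28.30) = (123 ± 83.34) / 56.60, giving tanθ = 0.7008 or 3.646.
θ = 35.02° or 74.66°; the larger is 74.66°.

74.66°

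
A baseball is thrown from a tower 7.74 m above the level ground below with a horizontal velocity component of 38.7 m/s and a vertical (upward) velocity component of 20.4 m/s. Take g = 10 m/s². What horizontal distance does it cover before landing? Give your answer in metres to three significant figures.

The projectile lands when y = 7.74 + (20.40) t − ½·10.0·t² = 0. Positive root: t = (20.40 + √(20.40² + 2·10.0·7.74)) / 10.0 = (20.40 + 23.89) / 10.0 = 4.429 s.
Horizontal distance: R = vₓ t = 38.70 × 4.429 = 171.4 m.

171 m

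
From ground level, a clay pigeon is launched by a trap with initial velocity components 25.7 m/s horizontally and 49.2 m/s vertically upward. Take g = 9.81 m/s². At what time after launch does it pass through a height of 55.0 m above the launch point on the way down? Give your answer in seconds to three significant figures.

Set y = v_y0 t − ½ g t² = 55.0: 4.905 t² − 49.20 t + 55.0 = 0.
Quadratic formula: t = (49.20 ± √1341.5) / 9.81 = (49.20 ± 36.63) / 9.81 → t = 1.282 s or 8.749 s.
The descending-branch root is 8.749 s.

8.75 s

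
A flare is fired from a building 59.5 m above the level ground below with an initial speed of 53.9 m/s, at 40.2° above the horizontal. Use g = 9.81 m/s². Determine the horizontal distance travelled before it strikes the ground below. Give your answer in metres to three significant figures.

351 m

Horizontal component vₓ = 53.90 cos 40.2° = 41.17 m/s; vertical v_y0 = 53.90 sin 40.2° = 34.79 m/s.
Vertical motion (up positive, ground at y = 0): 4.905 t² − (34.79) t − 59.5 = 0, so t = (34.79 + √(34.79² + 2·9.81·59.5)) / 9.81 = (34.79 + 48.76) / 9.81 = 8.517 s.
Horizontal distance: R = vₓ t = 41.17 × 8.517 = 350.6 m.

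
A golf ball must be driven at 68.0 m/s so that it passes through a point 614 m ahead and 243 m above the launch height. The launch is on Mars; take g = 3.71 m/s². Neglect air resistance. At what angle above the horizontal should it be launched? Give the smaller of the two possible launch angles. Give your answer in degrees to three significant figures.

Trajectory: y = x tanθ − g x² (1 + tan²θ)/(2v₀²). With x = 614, y = 243, v₀ = 68.0, g = 3.71:
151.2 tan²θ − 614 tanθ + (394.2) = 0.
tanθ = [614 ± √(614² − 4 × 151.2 × (394.2))] / (2 × 151.2) = (614 ± 372.2) / 302.5, giving tanθ = 0.7995 or 3.260.
θ = 38.64° or 72.95°; the smaller is 38.64°.

38.6°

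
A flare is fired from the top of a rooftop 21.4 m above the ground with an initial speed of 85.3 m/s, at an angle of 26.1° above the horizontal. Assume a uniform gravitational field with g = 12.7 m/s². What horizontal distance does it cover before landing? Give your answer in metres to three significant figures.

493 m

Components: vₓ = 85.30 cos 26.1° = 76.60 m/s, v_y0 = 85.30 sin 26.1° = 37.53 m/s.
The projectile lands when y = 21.4 + (37.53) t − ½·12.7·t² = 0. Positive root: t = (37.53 + √(37.53² + 2·12.7·21.4)) / 12.7 = (37.53 + 44.18) / 12.7 = 6.434 s.
Horizontal distance: R = vₓ t = 76.60 × 6.434 = 492.8 m.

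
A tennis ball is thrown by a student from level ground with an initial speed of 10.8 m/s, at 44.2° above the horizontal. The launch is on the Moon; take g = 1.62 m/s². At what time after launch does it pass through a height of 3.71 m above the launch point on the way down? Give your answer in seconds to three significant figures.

8.77 s

Horizontal component vₓ = 10.80 cos 44.2° = 7.743 m/s; vertical v_y0 = 10.80 sin 44.2° = 7.529 m/s.
Set y = v_y0 t − ½ g t² = 3.71: 0.8100 t² − 7.529 t + 3.71 = 0.
Quadratic formula: t = (7.529 ± √44.671) / 1.62 = (7.529 ± 6.684) / 1.62 → t = 0.5221 s or 8.773 s.
The descending-branch root is 8.773 s.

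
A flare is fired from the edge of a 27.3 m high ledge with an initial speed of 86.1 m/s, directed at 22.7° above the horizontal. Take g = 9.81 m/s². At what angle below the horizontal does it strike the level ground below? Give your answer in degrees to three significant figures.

27.0°

Horizontal component vₓ = 86.10 cos 22.7° = 79.43 m/s; vertical v_y0 = 86.10 sin 22.7° = 33.23 m/s.
Vertical motion (up positive, ground at y = 0): 4.905 t² − (33.23) t − 27.3 = 0, so t = (33.23 + √(33.23² + 2·9.81·27.3)) / 9.81 = (33.23 + 40.49) / 9.81 = 7.515 s.
At impact: v_y = v_y0 − g t = −40.49 m/s; vₓ = 79.43 m/s.
Angle below horizontal: arctan(|v_y|/vₓ) = arctan(40.49/79.43) = 27.01°.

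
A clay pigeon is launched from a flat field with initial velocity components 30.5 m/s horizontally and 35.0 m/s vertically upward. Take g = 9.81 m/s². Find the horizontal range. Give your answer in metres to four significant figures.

Time aloft: T = 2 v_y0 / g = 2 × 35.00 / 9.81 = 7.136 s.
Range: R = vₓ T = 30.50 × 7.136 = 217.6 m.

217.6 m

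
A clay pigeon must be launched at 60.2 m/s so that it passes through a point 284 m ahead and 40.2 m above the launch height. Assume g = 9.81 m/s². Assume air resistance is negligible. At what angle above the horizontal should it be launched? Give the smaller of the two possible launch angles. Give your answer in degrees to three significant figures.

36.2°

Trajectory: y = x tanθ − g x² (1 + tan²θ)/(2v₀²). With x = 284, y = 40.2, v₀ = 60.2, g = 9.81:
109.2 tan²θ − 284 tanθ + (149.4) = 0.
tanθ = [284 ± √(284² − 4 × 109.2 × (149.4))] / (2 × 109.2) = (284 ± 124.2) / 218.3, giving tanθ = 0.7318 or 1.870.
θ = 36.20° or 61.86°; the smaller is 36.20°.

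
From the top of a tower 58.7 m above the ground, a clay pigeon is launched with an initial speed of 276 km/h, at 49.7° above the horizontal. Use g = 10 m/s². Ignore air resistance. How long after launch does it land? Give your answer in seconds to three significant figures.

12.6 s

Convert: 276 km/h = 276/3.6 = 76.67 m/s.
Horizontal component vₓ = 76.67 cos 49.7° = 49.59 m/s; vertical v_y0 = 76.67 sin 49.7° = 58.47 m/s.
Vertical motion (up positive, ground at y = 0): 5.000 t² − (58.47) t − 58.7 = 0, so t = (58.47 + √(58.47² + 2·10.0·58.7)) / 10.0 = (58.47 + 67.77) / 10.0 = 12.62 s.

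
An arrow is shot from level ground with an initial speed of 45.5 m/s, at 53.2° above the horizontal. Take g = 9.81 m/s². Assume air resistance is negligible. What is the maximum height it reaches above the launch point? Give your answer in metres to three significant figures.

67.7 m

vₓ = 45.50 cos 53.2° = 27.26 m/s; v_y0 = 45.50 sin 53.2° = 36.43 m/s.
At the apex v_y = 0, so H = v_y0²/(2g) = 36.43²/19.62 = 67.65 m.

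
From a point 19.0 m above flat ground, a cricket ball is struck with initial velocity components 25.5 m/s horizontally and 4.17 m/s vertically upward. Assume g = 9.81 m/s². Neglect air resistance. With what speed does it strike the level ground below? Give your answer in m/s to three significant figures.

32.3 m/s

Vertical motion (up positive, ground at y = 0): 4.905 t² − (4.170) t − 19.0 = 0, so t = (4.170 + √(4.170² + 2·9.81·19.0)) / 9.81 = (4.170 + 19.75) / 9.81 = 2.439 s.
Vertical velocity at impact: v_y = v_y0 − g t = 4.170 − 9.81 × 2.439 = −19.75 m/s.
Speed: |v| = √(vₓ² + v_y²) = √(25.50² + 19.75²) = 32.26 m/s.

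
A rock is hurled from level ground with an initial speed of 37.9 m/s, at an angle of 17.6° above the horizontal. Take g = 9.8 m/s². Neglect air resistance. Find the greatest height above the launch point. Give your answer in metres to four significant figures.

6.700 m

Components: vₓ = 37.90 cos 17.6° = 36.13 m/s, v_y0 = 37.90 sin 17.6° = 11.46 m/s.
Maximum height: H = v_y0² / (2g) = 11.46² / (2 × 9.80) = 6.700 m.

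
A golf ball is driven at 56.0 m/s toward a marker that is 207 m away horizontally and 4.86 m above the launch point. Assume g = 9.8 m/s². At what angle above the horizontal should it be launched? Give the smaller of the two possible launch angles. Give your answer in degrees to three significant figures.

Trajectory: y = x tanθ − g x² (1 + tan²θ)/(2v₀²). With x = 207, y = 4.86, v₀ = 56.0, g = 9.80:
66.95 tan²θ − 207 tanθ + (71.81) = 0.
tanθ = [207 ± √(207² − 4 × 66.95 × (71.81))] / (2 × 66.95) = (207 ± 153.7) / 133.9, giving tanθ = 0.3982 or 2.694.
θ = 21.71° or 69.63°; the smaller is 21.71°.

21.7°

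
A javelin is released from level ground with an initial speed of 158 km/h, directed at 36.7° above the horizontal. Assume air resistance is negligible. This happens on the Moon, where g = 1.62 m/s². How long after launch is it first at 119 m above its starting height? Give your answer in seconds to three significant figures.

Convert: 158 km/h = 158/3.6 = 43.89 m/s.
vₓ = 43.89 cos 36.7° = 35.19 m/s; v_y0 = 43.89 sin 36.7° = 26.23 m/s.
Height y(t) = 26.23 t − 0.8100 t² = 119 gives 0.8100 t² − 26.23 t + 119 = 0.
Quadratic formula: t = (26.23 ± √302.41) / 1.62 = (26.23 ± 17.39) / 1.62 → t = 5.456 s or 26.93 s.
The first (ascending) time is 5.456 s.

5.46 s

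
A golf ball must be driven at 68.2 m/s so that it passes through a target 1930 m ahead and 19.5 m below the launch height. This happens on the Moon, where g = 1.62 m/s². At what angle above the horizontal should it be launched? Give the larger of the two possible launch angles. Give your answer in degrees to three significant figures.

69.0°

Trajectory: y = x tanθ − g x² (1 + tan²θ)/(2v₀²). With x = 1930, y = −19.5, v₀ = 68.2, g = 1.62:
648.7 tan²θ − 1930 tanθ + (629.2) = 0.
tanθ = [1930 ± √(1930² − 4 × 648.7 × (629.2))] / (2 × 648.7) = (1930 ± 1446) / 1297, giving tanθ = 0.3727 or 2.603.
θ = 20.44° or 68.98°; the larger is 68.98°.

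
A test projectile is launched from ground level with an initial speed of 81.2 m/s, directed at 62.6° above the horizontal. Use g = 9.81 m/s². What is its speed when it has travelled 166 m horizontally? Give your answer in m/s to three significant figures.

Resolve: vₓ = 81.20 cos 62.6° = 37.37 m/s and v_y0 = 81.20 sin 62.6° = 72.09 m/s.
Time to reach x = 166 m: t = x/vₓ = 166/37.37 = 4.442 s.
Vertical velocity there: v_y = v_y0 − g t = 72.09 − 9.81 × 4.442 = 28.51 m/s.
Speed: √(vₓ² + v_y²) = √(37.37² + 28.51²) = 47.00 m/s.

47.0 m/s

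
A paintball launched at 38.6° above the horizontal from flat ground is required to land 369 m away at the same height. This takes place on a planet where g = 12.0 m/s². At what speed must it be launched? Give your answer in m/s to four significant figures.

67.39 m/s

From R = (v₀² / g) sin 2θ: v₀ = √(gR / sin 2θ).
v₀ = √(12.0 × 369 / sin 77.20°) = √(4428 / 0.9751) = √4540.8 = 67.39 m/s.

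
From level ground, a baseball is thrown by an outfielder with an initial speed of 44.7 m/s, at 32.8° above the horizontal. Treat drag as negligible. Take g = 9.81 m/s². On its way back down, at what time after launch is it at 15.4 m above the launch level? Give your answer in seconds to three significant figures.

Components: vₓ = 44.70 cos 32.8° = 37.57 m/s, v_y0 = 44.70 sin 32.8° = 24.21 m/s.
Require v_y0 t − ½ g t² = 15.4, i.e. 4.905 t² − 24.21 t + 15.4 = 0.
t = [24.21 ± √(24.21² − 2·9.81·15.4)] / 9.81 = (24.21 ± 16.86) / 9.81, so t = 0.7499 s or t = 4.187 s.
The descending-branch root is 4.187 s.

4.19 s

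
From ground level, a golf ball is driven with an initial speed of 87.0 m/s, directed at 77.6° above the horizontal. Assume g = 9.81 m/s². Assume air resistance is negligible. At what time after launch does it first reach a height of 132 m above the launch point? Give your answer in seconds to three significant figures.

1.73 s

Components: vₓ = 87.00 cos 77.6° = 18.68 m/s, v_y0 = 87.00 sin 77.6° = 84.97 m/s.
Require v_y0 t − ½ g t² = 132, i.e. 4.905 t² − 84.97 t + 132 = 0.
Quadratic formula: t = (84.97 ± √4630.1) / 9.81 = (84.97 ± 68.05) / 9.81 → t = 1.725 s or 15.60 s.
The first (ascending) time is 1.725 s.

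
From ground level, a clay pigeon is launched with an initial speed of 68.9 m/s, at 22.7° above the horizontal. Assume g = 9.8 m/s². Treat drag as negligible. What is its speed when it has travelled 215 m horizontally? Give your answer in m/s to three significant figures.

63.9 m/s

vₓ = 68.90 cos 22.7° = 63.56 m/s; v_y0 = 68.90 sin 22.7° = 26.59 m/s.
x = vₓ t ⇒ t = 215/63.56 = 3.382 s.
Vertical velocity there: v_y = v_y0 − g t = 26.59 − 9.80 × 3.382 = −6.559 m/s.
Speed: √(vₓ² + v_y²) = √(63.56² + 6.559²) = 63.90 m/s.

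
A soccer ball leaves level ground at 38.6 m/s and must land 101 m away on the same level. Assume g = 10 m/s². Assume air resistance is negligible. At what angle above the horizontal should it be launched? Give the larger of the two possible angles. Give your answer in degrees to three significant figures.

R = v₀² sin 2θ / g gives sin 2θ = gR/v₀² = 10.0·101/38.6² = 0.6779.
2θ = 42.68° or 180° − 42.68° = 137.3°, so θ = 21.34° or 68.66°.
The larger angle is 68.66°.

68.7°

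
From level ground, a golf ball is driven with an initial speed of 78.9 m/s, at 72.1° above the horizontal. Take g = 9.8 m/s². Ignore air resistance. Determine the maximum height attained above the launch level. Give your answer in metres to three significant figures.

288 m

vₓ = 78.90 cos 72.1° = 24.25 m/s; v_y0 = 78.90 sin 72.1° = 75.08 m/s.
At the apex v_y = 0, so H = v_y0²/(2g) = 75.08²/19.60 = 287.6 m.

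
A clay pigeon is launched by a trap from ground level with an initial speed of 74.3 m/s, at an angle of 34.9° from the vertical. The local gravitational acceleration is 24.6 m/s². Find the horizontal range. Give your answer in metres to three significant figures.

vₓ = 74.30 sin 34.9° = 42.51 m/s; v_y0 = 74.30 cos 34.9° = 60.94 m/s.
Flight time T = 2 v_y0 / g = 4.954 s.
Horizontal distance R = vₓ T = 42.51 × 4.954 = 210.6 m.

211 m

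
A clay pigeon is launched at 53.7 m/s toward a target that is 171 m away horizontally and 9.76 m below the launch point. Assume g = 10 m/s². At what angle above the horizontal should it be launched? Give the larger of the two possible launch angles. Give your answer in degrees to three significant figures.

Trajectory: y = x tanθ − g x² (1 + tan²θ)/(2v₀²). With x = 171, y = −9.76, v₀ = 53.7, g = 10.0:
50.70 tan²θ − 171 tanθ + (40.94) = 0.
tanθ = [171 ± √(171² − 4 × 50.70 × (40.94))] / (2 × 50.70) = (171 ± 144.7) / 101.4, giving tanθ = 0.2594 or 3.113.
θ = 14.54° or 72.19°; the larger is 72.19°.

72.2°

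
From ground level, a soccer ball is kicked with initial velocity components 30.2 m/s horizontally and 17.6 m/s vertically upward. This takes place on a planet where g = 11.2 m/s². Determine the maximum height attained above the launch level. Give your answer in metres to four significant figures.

Peak height H = v_y0² / (2g) = 309.76 / 22.40 = 13.83 m.

13.83 m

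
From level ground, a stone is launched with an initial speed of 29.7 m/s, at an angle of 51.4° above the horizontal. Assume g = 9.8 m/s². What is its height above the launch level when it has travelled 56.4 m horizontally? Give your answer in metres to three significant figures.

25.3 m

Components: vₓ = 29.70 cos 51.4° = 18.53 m/s, v_y0 = 29.70 sin 51.4° = 23.21 m/s.
Time to reach x = 56.4 m: t = x/vₓ = 56.4/18.53 = 3.044 s.
Height: y = v_y0 t − ½ g t² = 23.21 × 3.044 − 4.900 × 3.044² = 70.65 − 45.40 = 25.25 m.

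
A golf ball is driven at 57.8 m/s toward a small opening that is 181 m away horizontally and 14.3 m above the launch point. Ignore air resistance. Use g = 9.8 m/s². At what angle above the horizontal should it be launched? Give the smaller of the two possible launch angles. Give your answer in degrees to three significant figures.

Trajectory: y = x tanθ − g x² (1 + tan²θ)/(2v₀²). With x = 181, y = 14.3, v₀ = 57.8, g = 9.80:
48.05 tan²θ − 181 tanθ + (62.35) = 0.
tanθ = [181 ± √(181² − 4 × 48.05 × (62.35))] / (2 × 48.05) = (181 ± 144.1) / 96.10, giving tanθ = 0.3835 or 3.383.
θ = 20.98° or 73.53°; the smaller is 20.98°.

21.0°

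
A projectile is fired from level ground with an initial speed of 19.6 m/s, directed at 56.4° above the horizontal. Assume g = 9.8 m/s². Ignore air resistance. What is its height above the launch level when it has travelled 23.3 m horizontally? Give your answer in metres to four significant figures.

Resolve: vₓ = 19.60 cos 56.4° = 10.85 m/s and v_y0 = 19.60 sin 56.4° = 16.33 m/s.
At x = 23.3 m, t = x/vₓ = 23.3/10.85 = 2.148 s.
Height: y = v_y0 t − ½ g t² = 16.33 × 2.148 − 4.900 × 2.148² = 35.07 − 22.61 = 12.46 m.

12.46 m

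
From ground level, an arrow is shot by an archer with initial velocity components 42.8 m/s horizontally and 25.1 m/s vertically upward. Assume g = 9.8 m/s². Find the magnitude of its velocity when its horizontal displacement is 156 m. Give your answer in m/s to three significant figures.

Time to reach x = 156 m: t = x/vₓ = 156/42.80 = 3.645 s.
Vertical velocity there: v_y = v_y0 − g t = 25.10 − 9.80 × 3.645 = −10.62 m/s.
Speed: √(vₓ² + v_y²) = √(42.80² + 10.62²) = 44.10 m/s.

44.1 m/s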